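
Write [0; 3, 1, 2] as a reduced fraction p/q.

Using pₖ = aₖpₖ₋₁ + pₖ₋₂ and qₖ = aₖqₖ₋₁ + qₖ₋₂:
  k=0: a=0, p=0, q=1
  k=1: a=3, p=1, q=3
  k=2: a=1, p=1, q=4
  k=3: a=2, p=3, q=11

3/11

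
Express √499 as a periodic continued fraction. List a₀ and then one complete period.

[22; 2, 1, 21, 1, 2, 44]

a₀ = ⌊√499⌋ = 22.
With m₀=0, d₀=1 and mₖ₊₁ = dₖaₖ − mₖ, dₖ₊₁ = (n − mₖ₊₁²)/dₖ, aₖ₊₁ = ⌊(a₀+mₖ₊₁)/dₖ₊₁⌋:
  k=1: m=22, d=15, a=2
  k=2: m=8, d=29, a=1
  k=3: m=21, d=2, a=21
  k=4: m=21, d=29, a=1
  k=5: m=8, d=15, a=2
  k=6: m=22, d=1, a=44
d=1 and a=2a₀=44 at k=6, so the next step gives (m, d) = (22, 15) again — its k=1 value — and the period has length 6.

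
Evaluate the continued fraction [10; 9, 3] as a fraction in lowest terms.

Fold from the inside: start with 3/1.
  9 + 1/3 = 28/3
  10 + 3/28 = 283/28

283/28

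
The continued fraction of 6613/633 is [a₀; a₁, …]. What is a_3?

6613 = 10·633 + 283   →  a_0 = 10
633 = 2·283 + 67   →  a_1 = 2
283 = 4·67 + 15   →  a_2 = 4
67 = 4·15 + 7   →  a_3 = 4

4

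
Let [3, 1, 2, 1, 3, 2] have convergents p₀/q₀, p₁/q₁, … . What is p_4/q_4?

56/15

Using pₖ = aₖpₖ₋₁ + pₖ₋₂, qₖ = aₖqₖ₋₁ + qₖ₋₂ (with p₋₁=1, p₋₂=0, q₋₁=0, q₋₂=1):
  k=0: a=3, p=3, q=1
  k=1: a=1, p=4, q=1
  k=2: a=2, p=11, q=3
  k=3: a=1, p=15, q=4
  k=4: a=3, p=56, q=15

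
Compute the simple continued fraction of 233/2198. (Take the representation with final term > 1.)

233 = 0×2198 + 233
2198 = 9×233 + 101
233 = 2×101 + 31
101 = 3×31 + 8
31 = 3×8 + 7
8 = 1×7 + 1
7 = 7×1 + 0  (stop)
So 233/2198 = [0; 9, 2, 3, 3, 1, 7].

[0; 9, 2, 3, 3, 1, 7]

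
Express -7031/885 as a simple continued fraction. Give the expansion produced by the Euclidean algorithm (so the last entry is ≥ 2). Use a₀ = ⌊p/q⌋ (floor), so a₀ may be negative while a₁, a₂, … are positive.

[-8; 18, 16, 3]

-7031 = -8·885 + 49
885 = 18·49 + 3
49 = 16·3 + 1
3 = 3·1 + 0  (stop)
So -7031/885 = [-8; 18, 16, 3].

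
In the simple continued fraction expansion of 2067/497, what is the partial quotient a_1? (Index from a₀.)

2067 = 4·497 + 79   →  a_0 = 4
497 = 6·79 + 23   →  a_1 = 6

6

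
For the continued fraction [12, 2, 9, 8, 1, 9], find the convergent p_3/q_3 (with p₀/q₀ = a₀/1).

1921/154

Using pₖ = aₖpₖ₋₁ + pₖ₋₂, qₖ = aₖqₖ₋₁ + qₖ₋₂ (with p₋₁=1, p₋₂=0, q₋₁=0, q₋₂=1):
  k=0: a=12, p=12, q=1
  k=1: a=2, p=25, q=2
  k=2: a=9, p=237, q=19
  k=3: a=8, p=1921, q=154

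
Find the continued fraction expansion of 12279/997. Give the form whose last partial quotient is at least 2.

[12; 3, 6, 17, 3]

12279 = 12*997 + 315
997 = 3*315 + 52
315 = 6*52 + 3
52 = 17*3 + 1
3 = 3*1 + 0  (stop)
So 12279/997 = [12; 3, 6, 17, 3].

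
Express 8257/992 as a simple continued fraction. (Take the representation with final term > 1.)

[8; 3, 11, 14, 2]

8257 = 8·992 + 321
992 = 3·321 + 29
321 = 11·29 + 2
29 = 14·2 + 1
2 = 2·1 + 0  (stop)
So 8257/992 = [8; 3, 11, 14, 2].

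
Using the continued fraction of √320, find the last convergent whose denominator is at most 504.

5778/323

√320 = [17; 1, 7, 1, 34, …] (period length 4).
Convergents:
  p_0/q_0 = 17/1
  p_1/q_1 = 18/1
  p_2/q_2 = 143/8
  p_3/q_3 = 161/9
  p_4/q_4 = 5617/314
  p_5/q_5 = 5778/323
  p_6/q_6 = 46063/2575
q_5 = 323 ≤ 504 < 2575 = q_6, so the answer is 5778/323.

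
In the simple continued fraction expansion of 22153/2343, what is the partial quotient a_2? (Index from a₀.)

22153 = 9·2343 + 1066   →  a_0 = 9
2343 = 2·1066 + 211   →  a_1 = 2
1066 = 5·211 + 11   →  a_2 = 5

5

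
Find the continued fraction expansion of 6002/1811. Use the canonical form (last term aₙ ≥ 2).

[3; 3, 5, 2, 8, 6]

6002 = 3×1811 + 569
1811 = 3×569 + 104
569 = 5×104 + 49
104 = 2×49 + 6
49 = 8×6 + 1
6 = 6×1 + 0  (stop)
So 6002/1811 = [3; 3, 5, 2, 8, 6].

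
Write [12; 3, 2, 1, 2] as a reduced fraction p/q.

Fold from the inside: start with 2/1.
  1 + 1/2 = 3/2
  2 + 2/3 = 8/3
  3 + 3/8 = 27/8
  12 + 8/27 = 332/27

332/27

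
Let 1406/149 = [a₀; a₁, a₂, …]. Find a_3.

2

1406 = 9·149 + 65   →  a_0 = 9
149 = 2·65 + 19   →  a_1 = 2
65 = 3·19 + 8   →  a_2 = 3
19 = 2·8 + 3   →  a_3 = 2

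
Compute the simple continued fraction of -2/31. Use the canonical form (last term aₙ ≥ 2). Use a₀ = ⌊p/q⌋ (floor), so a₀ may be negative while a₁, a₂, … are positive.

-2 = -1*31 + 29
31 = 1*29 + 2
29 = 14*2 + 1
2 = 2*1 + 0  (stop)
So -2/31 = [-1; 1, 14, 2].

[-1; 1, 14, 2]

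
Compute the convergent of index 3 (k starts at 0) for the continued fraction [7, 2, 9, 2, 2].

299/40

Using pₖ = aₖpₖ₋₁ + pₖ₋₂, qₖ = aₖqₖ₋₁ + qₖ₋₂ (with p₋₁=1, p₋₂=0, q₋₁=0, q₋₂=1):
  k=0: a=7, p=7, q=1
  k=1: a=2, p=15, q=2
  k=2: a=9, p=142, q=19
  k=3: a=2, p=299, q=40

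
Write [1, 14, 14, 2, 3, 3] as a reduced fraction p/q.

Fold from the inside: start with 3/1.
  3 + 1/3 = 10/3
  2 + 3/10 = 23/10
  14 + 10/23 = 332/23
  14 + 23/332 = 4671/332
  1 + 332/4671 = 5003/4671

5003/4671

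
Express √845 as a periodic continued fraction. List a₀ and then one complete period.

a₀ = ⌊√845⌋ = 29.
With m₀=0, d₀=1 and mₖ₊₁ = dₖaₖ − mₖ, dₖ₊₁ = (n − mₖ₊₁²)/dₖ, aₖ₊₁ = ⌊(a₀+mₖ₊₁)/dₖ₊₁⌋:
  k=1: m=29, d=4, a=14
  k=2: m=27, d=29, a=1
  k=3: m=2, d=29, a=1
  k=4: m=27, d=4, a=14
  k=5: m=29, d=1, a=58
d=1 and a=2a₀=58 at k=5, so the next step gives (m, d) = (29, 4) again — its k=1 value — and the period has length 5.

[29; 14, 1, 1, 14, 58]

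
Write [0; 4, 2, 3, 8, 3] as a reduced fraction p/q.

Using pₖ = aₖpₖ₋₁ + pₖ₋₂ and qₖ = aₖqₖ₋₁ + qₖ₋₂:
  k=0: a=0, p=0, q=1
  k=1: a=4, p=1, q=4
  k=2: a=2, p=2, q=9
  k=3: a=3, p=7, q=31
  k=4: a=8, p=58, q=257
  k=5: a=3, p=181, q=802

181/802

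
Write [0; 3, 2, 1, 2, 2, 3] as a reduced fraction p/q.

Using pₖ = aₖpₖ₋₁ + pₖ₋₂ and qₖ = aₖqₖ₋₁ + qₖ₋₂:
  k=0: a=0, p=0, q=1
  k=1: a=3, p=1, q=3
  k=2: a=2, p=2, q=7
  k=3: a=1, p=3, q=10
  k=4: a=2, p=8, q=27
  k=5: a=2, p=19, q=64
  k=6: a=3, p=65, q=219

65/219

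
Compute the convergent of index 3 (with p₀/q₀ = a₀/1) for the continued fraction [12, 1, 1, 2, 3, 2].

Using pₖ = aₖpₖ₋₁ + pₖ₋₂, qₖ = aₖqₖ₋₁ + qₖ₋₂ (with p₋₁=1, p₋₂=0, q₋₁=0, q₋₂=1):
  k=0: a=12, p=12, q=1
  k=1: a=1, p=13, q=1
  k=2: a=1, p=25, q=2
  k=3: a=2, p=63, q=5

63/5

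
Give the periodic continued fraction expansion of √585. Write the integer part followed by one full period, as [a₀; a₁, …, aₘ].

a₀ = ⌊√585⌋ = 24.
With m₀=0, d₀=1 and mₖ₊₁ = dₖaₖ − mₖ, dₖ₊₁ = (n − mₖ₊₁²)/dₖ, aₖ₊₁ = ⌊(a₀+mₖ₊₁)/dₖ₊₁⌋:
  k=1: m=24, d=9, a=5
  k=2: m=21, d=16, a=2
  k=3: m=11, d=29, a=1
  k=4: m=18, d=9, a=4
  k=5: m=18, d=29, a=1
  k=6: m=11, d=16, a=2
  k=7: m=21, d=9, a=5
  k=8: m=24, d=1, a=48
d=1 and a=2a₀=48 at k=8, so the next step gives (m, d) = (24, 9) again — its k=1 value — and the period has length 8.

[24; 5, 2, 1, 4, 1, 2, 5, 48]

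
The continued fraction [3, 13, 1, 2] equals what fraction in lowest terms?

Using pₖ = aₖpₖ₋₁ + pₖ₋₂ and qₖ = aₖqₖ₋₁ + qₖ₋₂:
  k=0: a=3, p=3, q=1
  k=1: a=13, p=40, q=13
  k=2: a=1, p=43, q=14
  k=3: a=2, p=126, q=41

126/41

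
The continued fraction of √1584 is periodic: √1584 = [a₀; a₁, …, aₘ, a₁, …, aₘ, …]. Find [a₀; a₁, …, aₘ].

[39; 1, 3, 1, 78]

a₀ = ⌊√1584⌋ = 39.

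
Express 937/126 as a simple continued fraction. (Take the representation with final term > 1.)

937 = 7*126 + 55
126 = 2*55 + 16
55 = 3*16 + 7
16 = 2*7 + 2
7 = 3*2 + 1
2 = 2*1 + 0  (stop)
So 937/126 = [7; 2, 3, 2, 3, 2].

[7; 2, 3, 2, 3, 2]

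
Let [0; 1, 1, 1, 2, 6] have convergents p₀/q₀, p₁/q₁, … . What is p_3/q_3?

2/3

Using pₖ = aₖpₖ₋₁ + pₖ₋₂, qₖ = aₖqₖ₋₁ + qₖ₋₂ (with p₋₁=1, p₋₂=0, q₋₁=0, q₋₂=1):
  k=0: a=0, p=0, q=1
  k=1: a=1, p=1, q=1
  k=2: a=1, p=1, q=2
  k=3: a=1, p=2, q=3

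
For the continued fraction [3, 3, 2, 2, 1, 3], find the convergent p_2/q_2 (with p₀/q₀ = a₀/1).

23/7

Using pₖ = aₖpₖ₋₁ + pₖ₋₂, qₖ = aₖqₖ₋₁ + qₖ₋₂ (with p₋₁=1, p₋₂=0, q₋₁=0, q₋₂=1):
  k=0: a=3, p=3, q=1
  k=1: a=3, p=10, q=3
  k=2: a=2, p=23, q=7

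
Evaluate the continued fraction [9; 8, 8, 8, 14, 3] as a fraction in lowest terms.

Using pₖ = aₖpₖ₋₁ + pₖ₋₂ and qₖ = aₖqₖ₋₁ + qₖ₋₂:
  k=0: a=9, p=9, q=1
  k=1: a=8, p=73, q=8
  k=2: a=8, p=593, q=65
  k=3: a=8, p=4817, q=528
  k=4: a=14, p=68031, q=7457
  k=5: a=3, p=208910, q=22899

208910/22899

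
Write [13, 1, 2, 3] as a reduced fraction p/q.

137/10

Using pₖ = aₖpₖ₋₁ + pₖ₋₂ and qₖ = aₖqₖ₋₁ + qₖ₋₂:
  k=0: a=13, p=13, q=1
  k=1: a=1, p=14, q=1
  k=2: a=2, p=41, q=3
  k=3: a=3, p=137, q=10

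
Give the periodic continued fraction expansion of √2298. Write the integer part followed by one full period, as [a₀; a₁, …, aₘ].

[47; 1, 14, 1, 94]

a₀ = ⌊√2298⌋ = 47.
With m₀=0, d₀=1 and mₖ₊₁ = dₖaₖ − mₖ, dₖ₊₁ = (n − mₖ₊₁²)/dₖ, aₖ₊₁ = ⌊(a₀+mₖ₊₁)/dₖ₊₁⌋:
  k=1: m=47, d=89, a=1
  k=2: m=42, d=6, a=14
  k=3: m=42, d=89, a=1
  k=4: m=47, d=1, a=94
d=1 and a=2a₀=94 at k=4, so the next step gives (m, d) = (47, 89) again — its k=1 value — and the period has length 4.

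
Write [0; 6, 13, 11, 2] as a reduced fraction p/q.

Using pₖ = aₖpₖ₋₁ + pₖ₋₂ and qₖ = aₖqₖ₋₁ + qₖ₋₂:
  k=0: a=0, p=0, q=1
  k=1: a=6, p=1, q=6
  k=2: a=13, p=13, q=79
  k=3: a=11, p=144, q=875
  k=4: a=2, p=301, q=1829

301/1829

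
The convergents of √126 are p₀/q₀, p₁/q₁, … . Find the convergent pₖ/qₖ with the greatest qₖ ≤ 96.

449/40

√126 = [11; 4, 2, 4, 22, …] (period length 4).
Convergents:
  p_0/q_0 = 11/1
  p_1/q_1 = 45/4
  p_2/q_2 = 101/9
  p_3/q_3 = 449/40
  p_4/q_4 = 9979/889
q_3 = 40 ≤ 96 < 889 = q_4, so the answer is 449/40.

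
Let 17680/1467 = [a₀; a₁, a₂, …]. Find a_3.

3

17680 = 12·1467 + 76   →  a_0 = 12
1467 = 19·76 + 23   →  a_1 = 19
76 = 3·23 + 7   →  a_2 = 3
23 = 3·7 + 2   →  a_3 = 3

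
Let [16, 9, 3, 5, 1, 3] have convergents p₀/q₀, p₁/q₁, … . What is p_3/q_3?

Using pₖ = aₖpₖ₋₁ + pₖ₋₂, qₖ = aₖqₖ₋₁ + qₖ₋₂ (with p₋₁=1, p₋₂=0, q₋₁=0, q₋₂=1):
  k=0: a=16, p=16, q=1
  k=1: a=9, p=145, q=9
  k=2: a=3, p=451, q=28
  k=3: a=5, p=2400, q=149

2400/149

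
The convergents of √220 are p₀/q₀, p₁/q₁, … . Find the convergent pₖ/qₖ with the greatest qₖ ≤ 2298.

√220 = [14; 1, 4, 1, 28, …] (period length 4).
Convergents:
  p_0/q_0 = 14/1
  p_1/q_1 = 15/1
  p_2/q_2 = 74/5
  p_3/q_3 = 89/6
  p_4/q_4 = 2566/173
  p_5/q_5 = 2655/179
  p_6/q_6 = 13186/889
  p_7/q_7 = 15841/1068
  p_8/q_8 = 456734/30793
q_7 = 1068 ≤ 2298 < 30793 = q_8, so the answer is 15841/1068.

15841/1068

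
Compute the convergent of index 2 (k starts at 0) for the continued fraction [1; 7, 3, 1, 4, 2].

25/22

Using pₖ = aₖpₖ₋₁ + pₖ₋₂, qₖ = aₖqₖ₋₁ + qₖ₋₂ (with p₋₁=1, p₋₂=0, q₋₁=0, q₋₂=1):
  k=0: a=1, p=1, q=1
  k=1: a=7, p=8, q=7
  k=2: a=3, p=25, q=22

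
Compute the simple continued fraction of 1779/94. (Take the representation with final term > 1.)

[18; 1, 12, 2, 3]

1779 = 18×94 + 87
94 = 1×87 + 7
87 = 12×7 + 3
7 = 2×3 + 1
3 = 3×1 + 0  (stop)
So 1779/94 = [18; 1, 12, 2, 3].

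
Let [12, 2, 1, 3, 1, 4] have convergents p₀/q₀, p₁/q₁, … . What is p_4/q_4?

Using pₖ = aₖpₖ₋₁ + pₖ₋₂, qₖ = aₖqₖ₋₁ + qₖ₋₂ (with p₋₁=1, p₋₂=0, q₋₁=0, q₋₂=1):
  k=0: a=12, p=12, q=1
  k=1: a=2, p=25, q=2
  k=2: a=1, p=37, q=3
  k=3: a=3, p=136, q=11
  k=4: a=1, p=173, q=14

173/14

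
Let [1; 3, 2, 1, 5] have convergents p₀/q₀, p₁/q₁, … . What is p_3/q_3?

13/10

Using pₖ = aₖpₖ₋₁ + pₖ₋₂, qₖ = aₖqₖ₋₁ + qₖ₋₂ (with p₋₁=1, p₋₂=0, q₋₁=0, q₋₂=1):
  k=0: a=1, p=1, q=1
  k=1: a=3, p=4, q=3
  k=2: a=2, p=9, q=7
  k=3: a=1, p=13, q=10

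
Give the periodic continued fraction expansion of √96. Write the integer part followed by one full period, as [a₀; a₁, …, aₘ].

a₀ = ⌊√96⌋ = 9.
With m₀=0, d₀=1 and mₖ₊₁ = dₖaₖ − mₖ, dₖ₊₁ = (n − mₖ₊₁²)/dₖ, aₖ₊₁ = ⌊(a₀+mₖ₊₁)/dₖ₊₁⌋:
  k=1: m=9, d=15, a=1
  k=2: m=6, d=4, a=3
  k=3: m=6, d=15, a=1
  k=4: m=9, d=1, a=18
d=1 and a=2a₀=18 at k=4, so the next step gives (m, d) = (9, 15) again — its k=1 value — and the period has length 4.

[9; 1, 3, 1, 18]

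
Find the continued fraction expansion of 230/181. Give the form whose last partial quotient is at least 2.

230 = 1×181 + 49
181 = 3×49 + 34
49 = 1×34 + 15
34 = 2×15 + 4
15 = 3×4 + 3
4 = 1×3 + 1
3 = 3×1 + 0  (stop)
So 230/181 = [1; 3, 1, 2, 3, 1, 3].

[1; 3, 1, 2, 3, 1, 3]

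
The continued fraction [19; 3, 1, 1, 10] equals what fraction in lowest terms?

1427/74

Using pₖ = aₖpₖ₋₁ + pₖ₋₂ and qₖ = aₖqₖ₋₁ + qₖ₋₂:
  k=0: a=19, p=19, q=1
  k=1: a=3, p=58, q=3
  k=2: a=1, p=77, q=4
  k=3: a=1, p=135, q=7
  k=4: a=10, p=1427, q=74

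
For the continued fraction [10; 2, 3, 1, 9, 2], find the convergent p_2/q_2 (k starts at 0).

Using pₖ = aₖpₖ₋₁ + pₖ₋₂, qₖ = aₖqₖ₋₁ + qₖ₋₂ (with p₋₁=1, p₋₂=0, q₋₁=0, q₋₂=1):
  k=0: a=10, p=10, q=1
  k=1: a=2, p=21, q=2
  k=2: a=3, p=73, q=7

73/7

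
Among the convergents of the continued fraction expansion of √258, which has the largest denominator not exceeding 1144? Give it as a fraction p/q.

√258 = [16; 16, 32, …] (period length 2).
Convergents:
  p_0/q_0 = 16/1
  p_1/q_1 = 257/16
  p_2/q_2 = 8240/513
  p_3/q_3 = 132097/8224
q_2 = 513 ≤ 1144 < 8224 = q_3, so the answer is 8240/513.

8240/513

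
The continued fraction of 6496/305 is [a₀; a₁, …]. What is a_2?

2

6496 = 21·305 + 91   →  a_0 = 21
305 = 3·91 + 32   →  a_1 = 3
91 = 2·32 + 27   →  a_2 = 2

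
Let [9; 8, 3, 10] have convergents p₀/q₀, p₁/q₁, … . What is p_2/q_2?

Using pₖ = aₖpₖ₋₁ + pₖ₋₂, qₖ = aₖqₖ₋₁ + qₖ₋₂ (with p₋₁=1, p₋₂=0, q₋₁=0, q₋₂=1):
  k=0: a=9, p=9, q=1
  k=1: a=8, p=73, q=8
  k=2: a=3, p=228, q=25

228/25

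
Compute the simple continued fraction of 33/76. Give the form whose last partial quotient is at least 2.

33 = 0·76 + 33
76 = 2·33 + 10
33 = 3·10 + 3
10 = 3·3 + 1
3 = 3·1 + 0  (stop)
So 33/76 = [0; 2, 3, 3, 3].

[0; 2, 3, 3, 3]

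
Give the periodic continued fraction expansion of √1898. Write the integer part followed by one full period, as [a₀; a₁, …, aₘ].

a₀ = ⌊√1898⌋ = 43.
With m₀=0, d₀=1 and mₖ₊₁ = dₖaₖ − mₖ, dₖ₊₁ = (n − mₖ₊₁²)/dₖ, aₖ₊₁ = ⌊(a₀+mₖ₊₁)/dₖ₊₁⌋:
  k=1: m=43, d=49, a=1
  k=2: m=6, d=38, a=1
  k=3: m=32, d=23, a=3
  k=4: m=37, d=23, a=3
  k=5: m=32, d=38, a=1
  k=6: m=6, d=49, a=1
  k=7: m=43, d=1, a=86
d=1 and a=2a₀=86 at k=7, so the next step gives (m, d) = (43, 49) again — its k=1 value — and the period has length 7.

[43; 1, 1, 3, 3, 1, 1, 86]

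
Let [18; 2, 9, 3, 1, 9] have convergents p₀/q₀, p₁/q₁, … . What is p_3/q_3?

Using pₖ = aₖpₖ₋₁ + pₖ₋₂, qₖ = aₖqₖ₋₁ + qₖ₋₂ (with p₋₁=1, p₋₂=0, q₋₁=0, q₋₂=1):
  k=0: a=18, p=18, q=1
  k=1: a=2, p=37, q=2
  k=2: a=9, p=351, q=19
  k=3: a=3, p=1090, q=59

1090/59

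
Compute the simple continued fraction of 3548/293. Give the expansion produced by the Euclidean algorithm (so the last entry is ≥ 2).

[12; 9, 6, 2, 2]

3548 = 12·293 + 32
293 = 9·32 + 5
32 = 6·5 + 2
5 = 2·2 + 1
2 = 2·1 + 0  (stop)
So 3548/293 = [12; 9, 6, 2, 2].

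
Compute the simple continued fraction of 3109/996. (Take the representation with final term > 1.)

[3; 8, 4, 3, 9]

3109 = 3×996 + 121
996 = 8×121 + 28
121 = 4×28 + 9
28 = 3×9 + 1
9 = 9×1 + 0  (stop)
So 3109/996 = [3; 8, 4, 3, 9].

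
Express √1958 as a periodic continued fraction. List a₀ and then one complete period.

[44; 4, 88]

a₀ = ⌊√1958⌋ = 44.
With m₀=0, d₀=1 and mₖ₊₁ = dₖaₖ − mₖ, dₖ₊₁ = (n − mₖ₊₁²)/dₖ, aₖ₊₁ = ⌊(a₀+mₖ₊₁)/dₖ₊₁⌋:
  k=1: m=44, d=22, a=4
  k=2: m=44, d=1, a=88
d=1 and a=2a₀=88 at k=2, so the next step gives (m, d) = (44, 22) again — its k=1 value — and the period has length 2.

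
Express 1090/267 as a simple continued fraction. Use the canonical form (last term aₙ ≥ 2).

[4; 12, 7, 3]

1090 = 4×267 + 22
267 = 12×22 + 3
22 = 7×3 + 1
3 = 3×1 + 0  (stop)
So 1090/267 = [4; 12, 7, 3].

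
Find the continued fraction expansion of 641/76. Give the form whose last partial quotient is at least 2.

[8; 2, 3, 3, 3]

641 = 8*76 + 33
76 = 2*33 + 10
33 = 3*10 + 3
10 = 3*3 + 1
3 = 3*1 + 0  (stop)
So 641/76 = [8; 2, 3, 3, 3].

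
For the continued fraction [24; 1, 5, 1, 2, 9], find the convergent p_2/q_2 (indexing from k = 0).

149/6

Using pₖ = aₖpₖ₋₁ + pₖ₋₂, qₖ = aₖqₖ₋₁ + qₖ₋₂ (with p₋₁=1, p₋₂=0, q₋₁=0, q₋₂=1):
  k=0: a=24, p=24, q=1
  k=1: a=1, p=25, q=1
  k=2: a=5, p=149, q=6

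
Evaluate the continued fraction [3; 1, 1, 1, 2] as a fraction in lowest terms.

Fold from the inside: start with 2/1.
  1 + 1/2 = 3/2
  1 + 2/3 = 5/3
  1 + 3/5 = 8/5
  3 + 5/8 = 29/8

29/8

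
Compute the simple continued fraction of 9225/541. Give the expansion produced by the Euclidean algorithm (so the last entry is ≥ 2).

[17; 19, 3, 9]

9225 = 17*541 + 28
541 = 19*28 + 9
28 = 3*9 + 1
9 = 9*1 + 0  (stop)
So 9225/541 = [17; 19, 3, 9].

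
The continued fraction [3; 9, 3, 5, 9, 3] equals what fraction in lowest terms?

13225/4256

Fold from the inside: start with 3/1.
  9 + 1/3 = 28/3
  5 + 3/28 = 143/28
  3 + 28/143 = 457/143
  9 + 143/457 = 4256/457
  3 + 457/4256 = 13225/4256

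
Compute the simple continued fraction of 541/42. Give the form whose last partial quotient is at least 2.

[12; 1, 7, 2, 2]

541 = 12×42 + 37
42 = 1×37 + 5
37 = 7×5 + 2
5 = 2×2 + 1
2 = 2×1 + 0  (stop)
So 541/42 = [12; 1, 7, 2, 2].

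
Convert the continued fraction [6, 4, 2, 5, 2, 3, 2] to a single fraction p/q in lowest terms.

5272/847

Fold from the inside: start with 2/1.
  3 + 1/2 = 7/2
  2 + 2/7 = 16/7
  5 + 7/16 = 87/16
  2 + 16/87 = 190/87
  4 + 87/190 = 847/190
  6 + 190/847 = 5272/847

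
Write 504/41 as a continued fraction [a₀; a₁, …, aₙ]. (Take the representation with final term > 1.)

504 = 12*41 + 12
41 = 3*12 + 5
12 = 2*5 + 2
5 = 2*2 + 1
2 = 2*1 + 0  (stop)
So 504/41 = [12; 3, 2, 2, 2].

[12; 3, 2, 2, 2]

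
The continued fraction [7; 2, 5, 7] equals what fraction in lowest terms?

589/79

Using pₖ = aₖpₖ₋₁ + pₖ₋₂ and qₖ = aₖqₖ₋₁ + qₖ₋₂:
  k=0: a=7, p=7, q=1
  k=1: a=2, p=15, q=2
  k=2: a=5, p=82, q=11
  k=3: a=7, p=589, q=79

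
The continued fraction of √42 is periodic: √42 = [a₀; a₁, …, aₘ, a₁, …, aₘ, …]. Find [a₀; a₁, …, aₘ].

[6; 2, 12]

a₀ = ⌊√42⌋ = 6.
With m₀=0, d₀=1 and mₖ₊₁ = dₖaₖ − mₖ, dₖ₊₁ = (n − mₖ₊₁²)/dₖ, aₖ₊₁ = ⌊(a₀+mₖ₊₁)/dₖ₊₁⌋:
  k=1: m=6, d=6, a=2
  k=2: m=6, d=1, a=12
d=1 and a=2a₀=12 at k=2, so the next step gives (m, d) = (6, 6) again — its k=1 value — and the period has length 2.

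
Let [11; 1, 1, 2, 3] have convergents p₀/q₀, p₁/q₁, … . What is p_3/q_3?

Using pₖ = aₖpₖ₋₁ + pₖ₋₂, qₖ = aₖqₖ₋₁ + qₖ₋₂ (with p₋₁=1, p₋₂=0, q₋₁=0, q₋₂=1):
  k=0: a=11, p=11, q=1
  k=1: a=1, p=12, q=1
  k=2: a=1, p=23, q=2
  k=3: a=2, p=58, q=5

58/5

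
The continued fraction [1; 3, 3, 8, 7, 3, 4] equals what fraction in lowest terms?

Fold from the inside: start with 4/1.
  3 + 1/4 = 13/4
  7 + 4/13 = 95/13
  8 + 13/95 = 773/95
  3 + 95/773 = 2414/773
  3 + 773/2414 = 8015/2414
  1 + 2414/8015 = 10429/8015

10429/8015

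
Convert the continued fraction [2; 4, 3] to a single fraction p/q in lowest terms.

29/13

Using pₖ = aₖpₖ₋₁ + pₖ₋₂ and qₖ = aₖqₖ₋₁ + qₖ₋₂:
  k=0: a=2, p=2, q=1
  k=1: a=4, p=9, q=4
  k=2: a=3, p=29, q=13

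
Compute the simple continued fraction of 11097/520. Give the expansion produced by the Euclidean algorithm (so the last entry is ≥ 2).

[21; 2, 1, 15, 11]

11097 = 21·520 + 177
520 = 2·177 + 166
177 = 1·166 + 11
166 = 15·11 + 1
11 = 11·1 + 0  (stop)
So 11097/520 = [21; 2, 1, 15, 11].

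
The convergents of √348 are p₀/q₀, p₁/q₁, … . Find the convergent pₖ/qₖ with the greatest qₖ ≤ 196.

√348 = [18; 1, 1, 1, 8, 1, 1, 1, 36, …] (period length 8).
Convergents:
  p_0/q_0 = 18/1
  p_1/q_1 = 19/1
  p_2/q_2 = 37/2
  p_3/q_3 = 56/3
  p_4/q_4 = 485/26
  p_5/q_5 = 541/29
  p_6/q_6 = 1026/55
  p_7/q_7 = 1567/84
  p_8/q_8 = 57438/3079
q_7 = 84 ≤ 196 < 3079 = q_8, so the answer is 1567/84.

1567/84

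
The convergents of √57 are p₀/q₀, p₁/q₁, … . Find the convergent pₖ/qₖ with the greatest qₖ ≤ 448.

2348/311

√57 = [7; 1, 1, 4, 1, 1, 14, …] (period length 6).
Convergents:
  p_0/q_0 = 7/1
  p_1/q_1 = 8/1
  p_2/q_2 = 15/2
  p_3/q_3 = 68/9
  p_4/q_4 = 83/11
  p_5/q_5 = 151/20
  p_6/q_6 = 2197/291
  p_7/q_7 = 2348/311
  p_8/q_8 = 4545/602
q_7 = 311 ≤ 448 < 602 = q_8, so the answer is 2348/311.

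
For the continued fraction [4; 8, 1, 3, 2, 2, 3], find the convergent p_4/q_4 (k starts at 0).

325/79

Using pₖ = aₖpₖ₋₁ + pₖ₋₂, qₖ = aₖqₖ₋₁ + qₖ₋₂ (with p₋₁=1, p₋₂=0, q₋₁=0, q₋₂=1):
  k=0: a=4, p=4, q=1
  k=1: a=8, p=33, q=8
  k=2: a=1, p=37, q=9
  k=3: a=3, p=144, q=35
  k=4: a=2, p=325, q=79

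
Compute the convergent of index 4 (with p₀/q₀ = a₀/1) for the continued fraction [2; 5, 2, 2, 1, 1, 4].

Using pₖ = aₖpₖ₋₁ + pₖ₋₂, qₖ = aₖqₖ₋₁ + qₖ₋₂ (with p₋₁=1, p₋₂=0, q₋₁=0, q₋₂=1):
  k=0: a=2, p=2, q=1
  k=1: a=5, p=11, q=5
  k=2: a=2, p=24, q=11
  k=3: a=2, p=59, q=27
  k=4: a=1, p=83, q=38

83/38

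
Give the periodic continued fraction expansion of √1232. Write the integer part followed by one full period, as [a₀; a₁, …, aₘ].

a₀ = ⌊√1232⌋ = 35.

[35; 10, 70]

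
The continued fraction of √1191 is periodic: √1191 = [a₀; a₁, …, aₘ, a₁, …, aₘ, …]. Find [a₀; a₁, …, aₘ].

a₀ = ⌊√1191⌋ = 34.
With m₀=0, d₀=1 and mₖ₊₁ = dₖaₖ − mₖ, dₖ₊₁ = (n − mₖ₊₁²)/dₖ, aₖ₊₁ = ⌊(a₀+mₖ₊₁)/dₖ₊₁⌋:
  k=1: m=34, d=35, a=1
  k=2: m=1, d=34, a=1
  k=3: m=33, d=3, a=22
  k=4: m=33, d=34, a=1
  k=5: m=1, d=35, a=1
  k=6: m=34, d=1, a=68
d=1 and a=2a₀=68 at k=6, so the next step gives (m, d) = (34, 35) again — its k=1 value — and the period has length 6.

[34; 1, 1, 22, 1, 1, 68]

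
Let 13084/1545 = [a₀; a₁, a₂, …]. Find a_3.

13084 = 8·1545 + 724   →  a_0 = 8
1545 = 2·724 + 97   →  a_1 = 2
724 = 7·97 + 45   →  a_2 = 7
97 = 2·45 + 7   →  a_3 = 2

2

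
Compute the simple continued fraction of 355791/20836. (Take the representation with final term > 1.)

[17; 13, 5, 9, 11, 3]

355791 = 17×20836 + 1579
20836 = 13×1579 + 309
1579 = 5×309 + 34
309 = 9×34 + 3
34 = 11×3 + 1
3 = 3×1 + 0  (stop)
So 355791/20836 = [17; 13, 5, 9, 11, 3].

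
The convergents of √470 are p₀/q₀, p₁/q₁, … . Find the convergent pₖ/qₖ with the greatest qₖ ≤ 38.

√470 = [21; 1, 2, 8, 2, 1, 42, …] (period length 6).
Convergents:
  p_0/q_0 = 21/1
  p_1/q_1 = 22/1
  p_2/q_2 = 65/3
  p_3/q_3 = 542/25
  p_4/q_4 = 1149/53
q_3 = 25 ≤ 38 < 53 = q_4, so the answer is 542/25.

542/25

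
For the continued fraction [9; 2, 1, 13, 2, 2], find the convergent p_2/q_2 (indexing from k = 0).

Using pₖ = aₖpₖ₋₁ + pₖ₋₂, qₖ = aₖqₖ₋₁ + qₖ₋₂ (with p₋₁=1, p₋₂=0, q₋₁=0, q₋₂=1):
  k=0: a=9, p=9, q=1
  k=1: a=2, p=19, q=2
  k=2: a=1, p=28, q=3

28/3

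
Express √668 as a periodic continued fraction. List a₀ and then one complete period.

a₀ = ⌊√668⌋ = 25.

[25; 1, 5, 2, 12, 2, 5, 1, 50]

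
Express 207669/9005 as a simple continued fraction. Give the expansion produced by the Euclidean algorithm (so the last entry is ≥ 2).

207669 = 23·9005 + 554
9005 = 16·554 + 141
554 = 3·141 + 131
141 = 1·131 + 10
131 = 13·10 + 1
10 = 10·1 + 0  (stop)
So 207669/9005 = [23; 16, 3, 1, 13, 10].

[23; 16, 3, 1, 13, 10]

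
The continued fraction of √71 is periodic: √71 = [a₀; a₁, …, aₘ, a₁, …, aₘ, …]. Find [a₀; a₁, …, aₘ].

a₀ = ⌊√71⌋ = 8.
With m₀=0, d₀=1 and mₖ₊₁ = dₖaₖ − mₖ, dₖ₊₁ = (n − mₖ₊₁²)/dₖ, aₖ₊₁ = ⌊(a₀+mₖ₊₁)/dₖ₊₁⌋:
  k=1: m=8, d=7, a=2
  k=2: m=6, d=5, a=2
  k=3: m=4, d=11, a=1
  k=4: m=7, d=2, a=7
  k=5: m=7, d=11, a=1
  k=6: m=4, d=5, a=2
  k=7: m=6, d=7, a=2
  k=8: m=8, d=1, a=16
d=1 and a=2a₀=16 at k=8, so the next step gives (m, d) = (8, 7) again — its k=1 value — and the period has length 8.

[8; 2, 2, 1, 7, 1, 2, 2, 16]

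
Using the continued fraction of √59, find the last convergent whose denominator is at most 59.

361/47

√59 = [7; 1, 2, 7, 2, 1, 14, …] (period length 6).
Convergents:
  p_0/q_0 = 7/1
  p_1/q_1 = 8/1
  p_2/q_2 = 23/3
  p_3/q_3 = 169/22
  p_4/q_4 = 361/47
  p_5/q_5 = 530/69
q_4 = 47 ≤ 59 < 69 = q_5, so the answer is 361/47.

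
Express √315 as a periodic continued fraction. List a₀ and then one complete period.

a₀ = ⌊√315⌋ = 17.
With m₀=0, d₀=1 and mₖ₊₁ = dₖaₖ − mₖ, dₖ₊₁ = (n − mₖ₊₁²)/dₖ, aₖ₊₁ = ⌊(a₀+mₖ₊₁)/dₖ₊₁⌋:
  k=1: m=17, d=26, a=1
  k=2: m=9, d=9, a=2
  k=3: m=9, d=26, a=1
  k=4: m=17, d=1, a=34
d=1 and a=2a₀=34 at k=4, so the next step gives (m, d) = (17, 26) again — its k=1 value — and the period has length 4.

[17; 1, 2, 1, 34]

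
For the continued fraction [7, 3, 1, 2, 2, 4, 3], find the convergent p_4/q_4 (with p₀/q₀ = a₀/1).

Using pₖ = aₖpₖ₋₁ + pₖ₋₂, qₖ = aₖqₖ₋₁ + qₖ₋₂ (with p₋₁=1, p₋₂=0, q₋₁=0, q₋₂=1):
  k=0: a=7, p=7, q=1
  k=1: a=3, p=22, q=3
  k=2: a=1, p=29, q=4
  k=3: a=2, p=80, q=11
  k=4: a=2, p=189, q=26

189/26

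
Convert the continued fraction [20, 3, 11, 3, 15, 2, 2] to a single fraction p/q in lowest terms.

167773/8255

Using pₖ = aₖpₖ₋₁ + pₖ₋₂ and qₖ = aₖqₖ₋₁ + qₖ₋₂:
  k=0: a=20, p=20, q=1
  k=1: a=3, p=61, q=3
  k=2: a=11, p=691, q=34
  k=3: a=3, p=2134, q=105
  k=4: a=15, p=32701, q=1609
  k=5: a=2, p=67536, q=3323
  k=6: a=2, p=167773, q=8255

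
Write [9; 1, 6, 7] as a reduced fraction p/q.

Using pₖ = aₖpₖ₋₁ + pₖ₋₂ and qₖ = aₖqₖ₋₁ + qₖ₋₂:
  k=0: a=9, p=9, q=1
  k=1: a=1, p=10, q=1
  k=2: a=6, p=69, q=7
  k=3: a=7, p=493, q=50

493/50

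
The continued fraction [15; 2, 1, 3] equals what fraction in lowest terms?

169/11

Using pₖ = aₖpₖ₋₁ + pₖ₋₂ and qₖ = aₖqₖ₋₁ + qₖ₋₂:
  k=0: a=15, p=15, q=1
  k=1: a=2, p=31, q=2
  k=2: a=1, p=46, q=3
  k=3: a=3, p=169, q=11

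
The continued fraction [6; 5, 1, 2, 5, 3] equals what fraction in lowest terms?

1791/290

Using pₖ = aₖpₖ₋₁ + pₖ₋₂ and qₖ = aₖqₖ₋₁ + qₖ₋₂:
  k=0: a=6, p=6, q=1
  k=1: a=5, p=31, q=5
  k=2: a=1, p=37, q=6
  k=3: a=2, p=105, q=17
  k=4: a=5, p=562, q=91
  k=5: a=3, p=1791, q=290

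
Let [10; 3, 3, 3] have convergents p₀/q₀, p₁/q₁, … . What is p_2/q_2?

103/10

Using pₖ = aₖpₖ₋₁ + pₖ₋₂, qₖ = aₖqₖ₋₁ + qₖ₋₂ (with p₋₁=1, p₋₂=0, q₋₁=0, q₋₂=1):
  k=0: a=10, p=10, q=1
  k=1: a=3, p=31, q=3
  k=2: a=3, p=103, q=10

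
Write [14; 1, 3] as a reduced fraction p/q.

Fold from the inside: start with 3/1.
  1 + 1/3 = 4/3
  14 + 3/4 = 59/4

59/4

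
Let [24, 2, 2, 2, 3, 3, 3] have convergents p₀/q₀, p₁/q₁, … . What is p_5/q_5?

Using pₖ = aₖpₖ₋₁ + pₖ₋₂, qₖ = aₖqₖ₋₁ + qₖ₋₂ (with p₋₁=1, p₋₂=0, q₋₁=0, q₋₂=1):
  k=0: a=24, p=24, q=1
  k=1: a=2, p=49, q=2
  k=2: a=2, p=122, q=5
  k=3: a=2, p=293, q=12
  k=4: a=3, p=1001, q=41
  k=5: a=3, p=3296, q=135

3296/135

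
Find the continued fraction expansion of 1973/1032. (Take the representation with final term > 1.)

[1; 1, 10, 2, 1, 14, 2]

1973 = 1×1032 + 941
1032 = 1×941 + 91
941 = 10×91 + 31
91 = 2×31 + 29
31 = 1×29 + 2
29 = 14×2 + 1
2 = 2×1 + 0  (stop)
So 1973/1032 = [1; 1, 10, 2, 1, 14, 2].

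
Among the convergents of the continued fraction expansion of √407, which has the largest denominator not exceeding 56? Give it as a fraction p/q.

√407 = [20; 5, 1, 2, 1, 5, 40, …] (period length 6).
Convergents:
  p_0/q_0 = 20/1
  p_1/q_1 = 101/5
  p_2/q_2 = 121/6
  p_3/q_3 = 343/17
  p_4/q_4 = 464/23
  p_5/q_5 = 2663/132
q_4 = 23 ≤ 56 < 132 = q_5, so the answer is 464/23.

464/23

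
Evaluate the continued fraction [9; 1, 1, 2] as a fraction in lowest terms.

48/5

Using pₖ = aₖpₖ₋₁ + pₖ₋₂ and qₖ = aₖqₖ₋₁ + qₖ₋₂:
  k=0: a=9, p=9, q=1
  k=1: a=1, p=10, q=1
  k=2: a=1, p=19, q=2
  k=3: a=2, p=48, q=5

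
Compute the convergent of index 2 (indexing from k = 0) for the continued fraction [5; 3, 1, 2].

Using pₖ = aₖpₖ₋₁ + pₖ₋₂, qₖ = aₖqₖ₋₁ + qₖ₋₂ (with p₋₁=1, p₋₂=0, q₋₁=0, q₋₂=1):
  k=0: a=5, p=5, q=1
  k=1: a=3, p=16, q=3
  k=2: a=1, p=21, q=4

21/4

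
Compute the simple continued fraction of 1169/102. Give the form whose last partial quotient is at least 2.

1169 = 11·102 + 47
102 = 2·47 + 8
47 = 5·8 + 7
8 = 1·7 + 1
7 = 7·1 + 0  (stop)
So 1169/102 = [11; 2, 5, 1, 7].

[11; 2, 5, 1, 7]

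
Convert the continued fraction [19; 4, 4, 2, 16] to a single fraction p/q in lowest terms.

Using pₖ = aₖpₖ₋₁ + pₖ₋₂ and qₖ = aₖqₖ₋₁ + qₖ₋₂:
  k=0: a=19, p=19, q=1
  k=1: a=4, p=77, q=4
  k=2: a=4, p=327, q=17
  k=3: a=2, p=731, q=38
  k=4: a=16, p=12023, q=625

12023/625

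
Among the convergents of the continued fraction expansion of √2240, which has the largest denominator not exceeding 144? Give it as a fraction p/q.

√2240 = [47; 3, 23, 3, 94, …] (period length 4).
Convergents:
  p_0/q_0 = 47/1
  p_1/q_1 = 142/3
  p_2/q_2 = 3313/70
  p_3/q_3 = 10081/213
q_2 = 70 ≤ 144 < 213 = q_3, so the answer is 3313/70.

3313/70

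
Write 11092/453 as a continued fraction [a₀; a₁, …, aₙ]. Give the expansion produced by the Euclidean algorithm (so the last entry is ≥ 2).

11092 = 24·453 + 220
453 = 2·220 + 13
220 = 16·13 + 12
13 = 1·12 + 1
12 = 12·1 + 0  (stop)
So 11092/453 = [24; 2, 16, 1, 12].

[24; 2, 16, 1, 12]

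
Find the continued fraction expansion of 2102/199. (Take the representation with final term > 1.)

[10; 1, 1, 3, 2, 12]

2102 = 10×199 + 112
199 = 1×112 + 87
112 = 1×87 + 25
87 = 3×25 + 12
25 = 2×12 + 1
12 = 12×1 + 0  (stop)
So 2102/199 = [10; 1, 1, 3, 2, 12].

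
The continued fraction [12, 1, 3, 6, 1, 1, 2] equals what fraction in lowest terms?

Fold from the inside: start with 2/1.
  1 + 1/2 = 3/2
  1 + 2/3 = 5/3
  6 + 3/5 = 33/5
  3 + 5/33 = 104/33
  1 + 33/104 = 137/104
  12 + 104/137 = 1748/137

1748/137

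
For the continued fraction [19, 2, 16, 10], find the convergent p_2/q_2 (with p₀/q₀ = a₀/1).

643/33

Using pₖ = aₖpₖ₋₁ + pₖ₋₂, qₖ = aₖqₖ₋₁ + qₖ₋₂ (with p₋₁=1, p₋₂=0, q₋₁=0, q₋₂=1):
  k=0: a=19, p=19, q=1
  k=1: a=2, p=39, q=2
  k=2: a=16, p=643, q=33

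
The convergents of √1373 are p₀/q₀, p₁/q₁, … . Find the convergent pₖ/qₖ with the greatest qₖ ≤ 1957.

25382/685

√1373 = [37; 18, 1, 1, 18, 74, …] (period length 5).
Convergents:
  p_0/q_0 = 37/1
  p_1/q_1 = 667/18
  p_2/q_2 = 704/19
  p_3/q_3 = 1371/37
  p_4/q_4 = 25382/685
  p_5/q_5 = 1879639/50727
q_4 = 685 ≤ 1957 < 50727 = q_5, so the answer is 25382/685.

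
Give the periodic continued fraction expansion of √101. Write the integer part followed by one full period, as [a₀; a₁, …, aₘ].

[10; 20]

a₀ = ⌊√101⌋ = 10.
With m₀=0, d₀=1 and mₖ₊₁ = dₖaₖ − mₖ, dₖ₊₁ = (n − mₖ₊₁²)/dₖ, aₖ₊₁ = ⌊(a₀+mₖ₊₁)/dₖ₊₁⌋:
  k=1: m=10, d=1, a=20
d=1 and a=2a₀=20 at k=1, so the next step gives (m, d) = (10, 1) again — its k=1 value — and the period has length 1.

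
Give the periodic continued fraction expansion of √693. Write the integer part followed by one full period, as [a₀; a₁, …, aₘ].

a₀ = ⌊√693⌋ = 26.
With m₀=0, d₀=1 and mₖ₊₁ = dₖaₖ − mₖ, dₖ₊₁ = (n − mₖ₊₁²)/dₖ, aₖ₊₁ = ⌊(a₀+mₖ₊₁)/dₖ₊₁⌋:
  k=1: m=26, d=17, a=3
  k=2: m=25, d=4, a=12
  k=3: m=23, d=41, a=1
  k=4: m=18, d=9, a=4
  k=5: m=18, d=41, a=1
  k=6: m=23, d=4, a=12
  k=7: m=25, d=17, a=3
  k=8: m=26, d=1, a=52
d=1 and a=2a₀=52 at k=8, so the next step gives (m, d) = (26, 17) again — its k=1 value — and the period has length 8.

[26; 3, 12, 1, 4, 1, 12, 3, 52]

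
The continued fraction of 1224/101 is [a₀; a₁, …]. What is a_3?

2

1224 = 12·101 + 12   →  a_0 = 12
101 = 8·12 + 5   →  a_1 = 8
12 = 2·5 + 2   →  a_2 = 2
5 = 2·2 + 1   →  a_3 = 2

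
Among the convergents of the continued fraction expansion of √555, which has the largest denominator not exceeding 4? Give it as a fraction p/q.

√555 = [23; 1, 1, 3, 1, 3, 1, 1, 46, …] (period length 8).
Convergents:
  p_0/q_0 = 23/1
  p_1/q_1 = 24/1
  p_2/q_2 = 47/2
  p_3/q_3 = 165/7
q_2 = 2 ≤ 4 < 7 = q_3, so the answer is 47/2.

47/2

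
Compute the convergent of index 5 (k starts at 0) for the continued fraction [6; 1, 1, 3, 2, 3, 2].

Using pₖ = aₖpₖ₋₁ + pₖ₋₂, qₖ = aₖqₖ₋₁ + qₖ₋₂ (with p₋₁=1, p₋₂=0, q₋₁=0, q₋₂=1):
  k=0: a=6, p=6, q=1
  k=1: a=1, p=7, q=1
  k=2: a=1, p=13, q=2
  k=3: a=3, p=46, q=7
  k=4: a=2, p=105, q=16
  k=5: a=3, p=361, q=55

361/55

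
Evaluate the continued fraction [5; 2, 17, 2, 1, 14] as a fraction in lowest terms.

8613/1570

Using pₖ = aₖpₖ₋₁ + pₖ₋₂ and qₖ = aₖqₖ₋₁ + qₖ₋₂:
  k=0: a=5, p=5, q=1
  k=1: a=2, p=11, q=2
  k=2: a=17, p=192, q=35
  k=3: a=2, p=395, q=72
  k=4: a=1, p=587, q=107
  k=5: a=14, p=8613, q=1570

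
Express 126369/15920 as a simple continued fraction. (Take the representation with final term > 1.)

[7; 1, 15, 15, 2, 15, 2]

126369 = 7×15920 + 14929
15920 = 1×14929 + 991
14929 = 15×991 + 64
991 = 15×64 + 31
64 = 2×31 + 2
31 = 15×2 + 1
2 = 2×1 + 0  (stop)
So 126369/15920 = [7; 1, 15, 15, 2, 15, 2].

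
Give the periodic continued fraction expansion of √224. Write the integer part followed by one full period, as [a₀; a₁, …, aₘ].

[14; 1, 28]

a₀ = ⌊√224⌋ = 14.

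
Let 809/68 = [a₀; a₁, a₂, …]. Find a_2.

8

809 = 11·68 + 61   →  a_0 = 11
68 = 1·61 + 7   →  a_1 = 1
61 = 8·7 + 5   →  a_2 = 8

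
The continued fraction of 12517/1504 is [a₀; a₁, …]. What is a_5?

1

12517 = 8·1504 + 485   →  a_0 = 8
1504 = 3·485 + 49   →  a_1 = 3
485 = 9·49 + 44   →  a_2 = 9
49 = 1·44 + 5   →  a_3 = 1
44 = 8·5 + 4   →  a_4 = 8
5 = 1·4 + 1   →  a_5 = 1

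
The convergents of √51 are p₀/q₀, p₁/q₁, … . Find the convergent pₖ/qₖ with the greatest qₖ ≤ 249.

707/99

√51 = [7; 7, 14, …] (period length 2).
Convergents:
  p_0/q_0 = 7/1
  p_1/q_1 = 50/7
  p_2/q_2 = 707/99
  p_3/q_3 = 4999/700
q_2 = 99 ≤ 249 < 700 = q_3, so the answer is 707/99.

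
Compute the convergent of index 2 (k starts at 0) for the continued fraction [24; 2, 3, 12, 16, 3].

171/7

Using pₖ = aₖpₖ₋₁ + pₖ₋₂, qₖ = aₖqₖ₋₁ + qₖ₋₂ (with p₋₁=1, p₋₂=0, q₋₁=0, q₋₂=1):
  k=0: a=24, p=24, q=1
  k=1: a=2, p=49, q=2
  k=2: a=3, p=171, q=7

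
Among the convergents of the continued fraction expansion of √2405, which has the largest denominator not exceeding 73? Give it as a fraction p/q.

2403/49

√2405 = [49; 24, 1, 1, 24, 98, …] (period length 5).
Convergents:
  p_0/q_0 = 49/1
  p_1/q_1 = 1177/24
  p_2/q_2 = 1226/25
  p_3/q_3 = 2403/49
  p_4/q_4 = 58898/1201
q_3 = 49 ≤ 73 < 1201 = q_4, so the answer is 2403/49.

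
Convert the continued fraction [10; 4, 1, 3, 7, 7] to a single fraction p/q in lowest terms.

10057/985

Fold from the inside: start with 7/1.
  7 + 1/7 = 50/7
  3 + 7/50 = 157/50
  1 + 50/157 = 207/157
  4 + 157/207 = 985/207
  10 + 207/985 = 10057/985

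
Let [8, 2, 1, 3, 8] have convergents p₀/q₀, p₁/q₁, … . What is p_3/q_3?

Using pₖ = aₖpₖ₋₁ + pₖ₋₂, qₖ = aₖqₖ₋₁ + qₖ₋₂ (with p₋₁=1, p₋₂=0, q₋₁=0, q₋₂=1):
  k=0: a=8, p=8, q=1
  k=1: a=2, p=17, q=2
  k=2: a=1, p=25, q=3
  k=3: a=3, p=92, q=11

92/11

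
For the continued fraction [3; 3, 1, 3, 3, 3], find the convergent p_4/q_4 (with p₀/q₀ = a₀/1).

Using pₖ = aₖpₖ₋₁ + pₖ₋₂, qₖ = aₖqₖ₋₁ + qₖ₋₂ (with p₋₁=1, p₋₂=0, q₋₁=0, q₋₂=1):
  k=0: a=3, p=3, q=1
  k=1: a=3, p=10, q=3
  k=2: a=1, p=13, q=4
  k=3: a=3, p=49, q=15
  k=4: a=3, p=160, q=49

160/49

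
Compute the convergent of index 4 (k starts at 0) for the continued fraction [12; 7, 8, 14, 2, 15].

20238/1667

Using pₖ = aₖpₖ₋₁ + pₖ₋₂, qₖ = aₖqₖ₋₁ + qₖ₋₂ (with p₋₁=1, p₋₂=0, q₋₁=0, q₋₂=1):
  k=0: a=12, p=12, q=1
  k=1: a=7, p=85, q=7
  k=2: a=8, p=692, q=57
  k=3: a=14, p=9773, q=805
  k=4: a=2, p=20238, q=1667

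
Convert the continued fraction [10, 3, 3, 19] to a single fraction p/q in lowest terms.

1988/193

Using pₖ = aₖpₖ₋₁ + pₖ₋₂ and qₖ = aₖqₖ₋₁ + qₖ₋₂:
  k=0: a=10, p=10, q=1
  k=1: a=3, p=31, q=3
  k=2: a=3, p=103, q=10
  k=3: a=19, p=1988, q=193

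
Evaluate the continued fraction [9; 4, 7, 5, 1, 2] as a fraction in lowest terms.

Fold from the inside: start with 2/1.
  1 + 1/2 = 3/2
  5 + 2/3 = 17/3
  7 + 3/17 = 122/17
  4 + 17/122 = 505/122
  9 + 122/505 = 4667/505

4667/505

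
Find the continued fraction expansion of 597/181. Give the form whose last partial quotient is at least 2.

[3; 3, 2, 1, 5, 3]

597 = 3·181 + 54
181 = 3·54 + 19
54 = 2·19 + 16
19 = 1·16 + 3
16 = 5·3 + 1
3 = 3·1 + 0  (stop)
So 597/181 = [3; 3, 2, 1, 5, 3].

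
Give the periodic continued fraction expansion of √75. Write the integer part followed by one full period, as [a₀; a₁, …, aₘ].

a₀ = ⌊√75⌋ = 8.
With m₀=0, d₀=1 and mₖ₊₁ = dₖaₖ − mₖ, dₖ₊₁ = (n − mₖ₊₁²)/dₖ, aₖ₊₁ = ⌊(a₀+mₖ₊₁)/dₖ₊₁⌋:
  k=1: m=8, d=11, a=1
  k=2: m=3, d=6, a=1
  k=3: m=3, d=11, a=1
  k=4: m=8, d=1, a=16
d=1 and a=2a₀=16 at k=4, so the next step gives (m, d) = (8, 11) again — its k=1 value — and the period has length 4.

[8; 1, 1, 1, 16]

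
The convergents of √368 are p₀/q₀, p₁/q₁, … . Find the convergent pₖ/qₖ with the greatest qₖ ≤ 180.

1151/60

√368 = [19; 5, 2, 5, 38, …] (period length 4).
Convergents:
  p_0/q_0 = 19/1
  p_1/q_1 = 96/5
  p_2/q_2 = 211/11
  p_3/q_3 = 1151/60
  p_4/q_4 = 43949/2291
q_3 = 60 ≤ 180 < 2291 = q_4, so the answer is 1151/60.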